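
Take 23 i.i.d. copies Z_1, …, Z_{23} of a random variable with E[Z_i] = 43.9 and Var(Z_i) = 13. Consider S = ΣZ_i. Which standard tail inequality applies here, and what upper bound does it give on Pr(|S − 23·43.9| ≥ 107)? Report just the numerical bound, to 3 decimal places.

With mean and variance of each term known, Chebyshev's inequality bounds the deviation of the sum (or sample mean).
Var(S) = n·Var(Z_i) = 23·13 = 299.
Chebyshev: Pr(|S − 23·43.9| ≥ 107) ≤ Var(S)/107² = 299/11449 = 0.0261.

0.026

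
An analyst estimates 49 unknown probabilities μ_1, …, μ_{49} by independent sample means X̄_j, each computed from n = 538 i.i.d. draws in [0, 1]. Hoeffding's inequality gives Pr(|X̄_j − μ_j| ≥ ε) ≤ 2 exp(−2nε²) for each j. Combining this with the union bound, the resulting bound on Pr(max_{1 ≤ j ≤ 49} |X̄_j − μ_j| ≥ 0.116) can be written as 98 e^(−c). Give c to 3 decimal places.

Union bound over the 49 events: Pr(max_{1 ≤ j ≤ 49} |X̄_j − μ_j| ≥ 0.116) ≤ 49·2·exp(−2nε²) = 98 exp(−2·538·0.116²).
So c = 2·538·0.116² = 14.4787.

14.479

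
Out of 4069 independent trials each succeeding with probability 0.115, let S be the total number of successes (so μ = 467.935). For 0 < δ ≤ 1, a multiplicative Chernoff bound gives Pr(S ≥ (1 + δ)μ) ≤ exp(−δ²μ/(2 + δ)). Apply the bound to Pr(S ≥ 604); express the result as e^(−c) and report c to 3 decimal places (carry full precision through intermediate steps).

17.271

Write 604 = (1 + δ)μ, so δ = 604/467.935 − 1 = 0.2907776…
Then the exponent is δ²μ/(2 + δ) = (604 − μ)² / (μ·(2 + δ)) = 17.271275.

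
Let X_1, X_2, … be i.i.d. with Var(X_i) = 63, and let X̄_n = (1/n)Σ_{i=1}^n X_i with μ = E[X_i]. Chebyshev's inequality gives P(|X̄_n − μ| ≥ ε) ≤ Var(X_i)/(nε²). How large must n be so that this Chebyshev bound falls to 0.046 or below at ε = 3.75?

Require 63/(n·3.75²) ≤ 0.046, i.e. n ≥ 63/(0.046·3.75²) = 97.391.
The smallest integer n is 98.

98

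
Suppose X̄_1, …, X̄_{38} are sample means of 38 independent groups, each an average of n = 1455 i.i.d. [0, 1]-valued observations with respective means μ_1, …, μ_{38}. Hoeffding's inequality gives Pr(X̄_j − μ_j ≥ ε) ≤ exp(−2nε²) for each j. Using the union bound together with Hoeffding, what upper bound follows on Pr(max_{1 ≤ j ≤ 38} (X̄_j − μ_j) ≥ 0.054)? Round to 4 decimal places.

Per-experiment Hoeffding bound: exp(−2·1455·0.054²) = exp(−8.48556) = 0.00020643.
Union bound over 38 events: 38·0.00020643 = 0.00784.

0.0078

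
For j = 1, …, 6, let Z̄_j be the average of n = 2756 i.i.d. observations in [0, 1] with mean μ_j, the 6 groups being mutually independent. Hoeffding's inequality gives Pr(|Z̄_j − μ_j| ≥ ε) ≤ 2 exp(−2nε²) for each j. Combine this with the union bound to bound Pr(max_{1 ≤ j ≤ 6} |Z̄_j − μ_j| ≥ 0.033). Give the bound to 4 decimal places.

Per-experiment Hoeffding bound: 2·exp(−2·2756·0.033²) = 2·exp(−6.00257) = 0.0049448.
Union bound over 6 events: 6·0.0049448 = 0.02967.

0.0297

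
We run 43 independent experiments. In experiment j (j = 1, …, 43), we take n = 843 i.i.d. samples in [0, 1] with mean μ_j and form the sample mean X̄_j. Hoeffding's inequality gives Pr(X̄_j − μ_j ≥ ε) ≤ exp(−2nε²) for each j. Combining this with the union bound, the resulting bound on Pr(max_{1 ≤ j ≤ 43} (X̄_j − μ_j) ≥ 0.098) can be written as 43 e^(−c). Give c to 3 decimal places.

16.192

Union bound over the 43 events: Pr(max_{1 ≤ j ≤ 43} (X̄_j − μ_j) ≥ 0.098) ≤ 43·exp(−2nε²) = 43 exp(−2·843·0.098²).
So c = 2·843·0.098² = 16.1923.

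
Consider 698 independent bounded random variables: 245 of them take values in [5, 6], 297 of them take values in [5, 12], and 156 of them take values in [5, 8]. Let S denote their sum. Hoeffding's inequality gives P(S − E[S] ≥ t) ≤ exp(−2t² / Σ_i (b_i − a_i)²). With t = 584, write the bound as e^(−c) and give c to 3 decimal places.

Σ(b_i − a_i)² = 245·1² + 297·7² + 156·3² = 16202.
c = 2t² / 16202 = 2·584² / 16202 = 42.1005.

42.100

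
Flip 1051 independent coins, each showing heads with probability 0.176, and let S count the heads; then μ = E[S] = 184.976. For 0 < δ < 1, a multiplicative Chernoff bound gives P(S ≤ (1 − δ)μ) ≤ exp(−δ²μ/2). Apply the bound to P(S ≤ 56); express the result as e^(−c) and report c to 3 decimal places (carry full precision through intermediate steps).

44.965

Write 56 = (1 − δ)μ, so δ = 1 − 56/184.976 = 0.697258…
Then the exponent is δ²μ/2 = (μ − 56)²/(2μ) = 44.964775.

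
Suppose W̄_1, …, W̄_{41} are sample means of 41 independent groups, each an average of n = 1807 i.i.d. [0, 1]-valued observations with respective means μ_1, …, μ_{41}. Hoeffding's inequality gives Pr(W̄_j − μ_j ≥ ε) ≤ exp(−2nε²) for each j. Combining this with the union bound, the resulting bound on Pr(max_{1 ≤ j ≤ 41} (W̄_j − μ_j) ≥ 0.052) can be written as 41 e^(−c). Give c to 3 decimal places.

9.772

Union bound over the 41 events: Pr(max_{1 ≤ j ≤ 41} (W̄_j − μ_j) ≥ 0.052) ≤ 41·exp(−2nε²) = 41 exp(−2·1807·0.052²).
So c = 2·1807·0.052² = 9.7723.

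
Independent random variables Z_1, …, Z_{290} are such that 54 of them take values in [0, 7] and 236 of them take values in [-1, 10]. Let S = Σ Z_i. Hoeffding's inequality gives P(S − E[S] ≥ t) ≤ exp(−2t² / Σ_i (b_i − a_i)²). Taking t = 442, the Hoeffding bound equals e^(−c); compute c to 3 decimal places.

12.523

Σ(b_i − a_i)² = 54·7² + 236·11² = 31202.
c = 2t² / 31202 = 2·442² / 31202 = 12.5225.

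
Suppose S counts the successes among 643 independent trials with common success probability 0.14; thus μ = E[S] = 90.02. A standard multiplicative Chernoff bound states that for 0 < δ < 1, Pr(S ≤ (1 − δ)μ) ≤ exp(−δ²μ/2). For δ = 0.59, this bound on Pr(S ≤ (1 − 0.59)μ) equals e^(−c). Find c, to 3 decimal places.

c = δ²μ/2 = 0.59²·90.02/2 = 15.6680.

15.668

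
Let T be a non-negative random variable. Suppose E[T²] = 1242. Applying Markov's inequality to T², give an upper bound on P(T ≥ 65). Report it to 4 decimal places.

0.2940

Since T ≥ 0, the event {T ≥ 65} is the same as {T² ≥ 4225}.
Markov's inequality applied to T² gives P(T² ≥ 4225) ≤ E[T²]/4225 = 1242/4225 = 0.2940.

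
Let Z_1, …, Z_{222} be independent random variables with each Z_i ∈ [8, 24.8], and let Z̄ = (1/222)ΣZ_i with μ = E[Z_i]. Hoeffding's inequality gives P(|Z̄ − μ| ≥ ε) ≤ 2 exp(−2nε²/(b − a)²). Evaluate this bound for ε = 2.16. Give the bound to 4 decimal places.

0.0013

Exponent: 2nε²/(b − a)² = 2·222·2.16² / 16.8² = 7.33959.
Bound = 2·exp(−7.33959) = 0.00130.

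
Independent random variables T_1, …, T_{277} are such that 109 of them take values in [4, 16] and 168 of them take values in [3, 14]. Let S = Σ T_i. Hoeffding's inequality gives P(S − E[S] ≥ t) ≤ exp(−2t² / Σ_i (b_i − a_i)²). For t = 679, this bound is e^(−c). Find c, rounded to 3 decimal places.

Σ(b_i − a_i)² = 109·12² + 168·11² = 36024.
c = 2t² / 36024 = 2·679² / 36024 = 25.5963.

25.596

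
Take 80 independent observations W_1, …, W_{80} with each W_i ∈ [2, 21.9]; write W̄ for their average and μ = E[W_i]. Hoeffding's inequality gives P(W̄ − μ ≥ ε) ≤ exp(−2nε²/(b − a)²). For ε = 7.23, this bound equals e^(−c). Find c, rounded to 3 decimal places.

c = 2nε²/(b − a)² = 2·80·7.23² / 19.9² = 21.1198.

21.120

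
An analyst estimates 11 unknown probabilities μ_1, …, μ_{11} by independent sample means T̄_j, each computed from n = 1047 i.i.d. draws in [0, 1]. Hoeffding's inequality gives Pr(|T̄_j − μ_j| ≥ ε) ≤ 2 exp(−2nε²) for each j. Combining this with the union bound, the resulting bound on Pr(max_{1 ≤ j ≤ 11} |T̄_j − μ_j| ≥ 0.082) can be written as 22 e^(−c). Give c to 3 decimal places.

Union bound over the 11 events: Pr(max_{1 ≤ j ≤ 11} |T̄_j − μ_j| ≥ 0.082) ≤ 11·2·exp(−2nε²) = 22 exp(−2·1047·0.082²).
So c = 2·1047·0.082² = 14.0801.

14.080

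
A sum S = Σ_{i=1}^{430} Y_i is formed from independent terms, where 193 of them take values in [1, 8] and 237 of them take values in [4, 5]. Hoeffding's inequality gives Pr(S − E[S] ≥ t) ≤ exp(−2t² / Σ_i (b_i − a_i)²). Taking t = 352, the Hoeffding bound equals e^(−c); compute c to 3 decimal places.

Σ(b_i − a_i)² = 193·7² + 237·1² = 9694.
c = 2t² / 9694 = 2·352² / 9694 = 25.5630.

25.563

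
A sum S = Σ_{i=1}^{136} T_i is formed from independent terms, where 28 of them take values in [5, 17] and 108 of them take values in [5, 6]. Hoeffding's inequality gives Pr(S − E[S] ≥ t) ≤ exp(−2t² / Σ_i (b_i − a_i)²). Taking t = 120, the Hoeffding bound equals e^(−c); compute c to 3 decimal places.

6.957

Σ(b_i − a_i)² = 28·12² + 108·1² = 4140.
c = 2t² / 4140 = 2·120² / 4140 = 6.9565.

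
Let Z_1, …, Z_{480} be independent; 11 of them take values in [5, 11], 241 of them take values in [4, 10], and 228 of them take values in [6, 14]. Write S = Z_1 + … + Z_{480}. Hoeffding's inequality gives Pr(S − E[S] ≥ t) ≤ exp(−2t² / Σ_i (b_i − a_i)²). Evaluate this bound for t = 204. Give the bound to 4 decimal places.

0.0297

Σ(b_i − a_i)² = 11·6² + 241·6² + 228·8² = 23664.
Exponent = 2·204² / 23664 = 3.51724.
Bound = exp(−3.51724) = 0.02968.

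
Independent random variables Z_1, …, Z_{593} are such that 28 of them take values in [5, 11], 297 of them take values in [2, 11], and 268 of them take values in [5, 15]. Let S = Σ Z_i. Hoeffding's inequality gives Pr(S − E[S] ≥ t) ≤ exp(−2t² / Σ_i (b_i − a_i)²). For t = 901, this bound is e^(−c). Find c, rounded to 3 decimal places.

Σ(b_i − a_i)² = 28·6² + 297·9² + 268·10² = 51865.
c = 2t² / 51865 = 2·901² / 51865 = 31.3044.

31.304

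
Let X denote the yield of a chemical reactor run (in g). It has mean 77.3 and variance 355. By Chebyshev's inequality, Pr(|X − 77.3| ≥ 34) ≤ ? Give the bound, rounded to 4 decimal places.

Chebyshev: Pr(|X − μ| ≥ t) ≤ Var(X)/t².
Bound = 355 / 1156 = 0.3071.

0.3071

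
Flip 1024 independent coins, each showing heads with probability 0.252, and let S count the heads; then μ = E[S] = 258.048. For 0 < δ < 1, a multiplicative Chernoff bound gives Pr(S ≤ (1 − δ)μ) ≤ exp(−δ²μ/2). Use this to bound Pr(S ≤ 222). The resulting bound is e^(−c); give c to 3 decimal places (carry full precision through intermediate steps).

Write 222 = (1 − δ)μ, so δ = 1 − 222/258.048 = 0.1396949…
Then the exponent is δ²μ/2 = (μ − 222)²/(2μ) = 2.517862.

2.518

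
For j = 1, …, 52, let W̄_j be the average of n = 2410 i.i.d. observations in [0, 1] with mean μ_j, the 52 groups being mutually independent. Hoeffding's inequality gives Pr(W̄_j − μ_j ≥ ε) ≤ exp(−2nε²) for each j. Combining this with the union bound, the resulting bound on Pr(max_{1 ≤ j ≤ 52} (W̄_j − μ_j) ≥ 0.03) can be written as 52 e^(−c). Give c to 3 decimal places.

Union bound over the 52 events: Pr(max_{1 ≤ j ≤ 52} (W̄_j − μ_j) ≥ 0.03) ≤ 52·exp(−2nε²) = 52 exp(−2·2410·0.03²).
So c = 2·2410·0.03² = 4.3380.

4.338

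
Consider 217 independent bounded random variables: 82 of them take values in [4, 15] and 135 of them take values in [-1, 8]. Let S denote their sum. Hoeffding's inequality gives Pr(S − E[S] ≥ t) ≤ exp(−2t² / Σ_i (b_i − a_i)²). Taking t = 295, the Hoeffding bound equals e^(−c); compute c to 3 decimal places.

8.345

Σ(b_i − a_i)² = 82·11² + 135·9² = 20857.
c = 2t² / 20857 = 2·295² / 20857 = 8.3449.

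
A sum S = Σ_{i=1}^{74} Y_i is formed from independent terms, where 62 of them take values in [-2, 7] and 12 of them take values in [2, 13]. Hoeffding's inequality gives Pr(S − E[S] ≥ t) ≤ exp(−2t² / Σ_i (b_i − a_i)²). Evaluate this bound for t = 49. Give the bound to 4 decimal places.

Σ(b_i − a_i)² = 62·9² + 12·11² = 6474.
Exponent = 2·49² / 6474 = 0.74174.
Bound = exp(−0.74174) = 0.47629.

0.4763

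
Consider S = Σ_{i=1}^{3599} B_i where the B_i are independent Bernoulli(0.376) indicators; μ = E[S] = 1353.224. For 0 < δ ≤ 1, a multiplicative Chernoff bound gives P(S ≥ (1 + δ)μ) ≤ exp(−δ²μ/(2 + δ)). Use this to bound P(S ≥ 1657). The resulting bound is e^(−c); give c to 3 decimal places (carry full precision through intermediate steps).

30.655

Write 1657 = (1 + δ)μ, so δ = 1657/1353.224 − 1 = 0.2244832…
Then the exponent is δ²μ/(2 + δ) = (1657 − μ)² / (μ·(2 + δ)) = 30.655479.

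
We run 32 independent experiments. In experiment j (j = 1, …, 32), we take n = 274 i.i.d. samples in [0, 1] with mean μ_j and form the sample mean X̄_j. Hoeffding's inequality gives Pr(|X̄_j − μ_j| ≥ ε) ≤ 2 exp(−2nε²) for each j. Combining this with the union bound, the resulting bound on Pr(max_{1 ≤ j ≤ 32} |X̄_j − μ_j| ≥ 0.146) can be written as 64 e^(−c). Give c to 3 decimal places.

11.681

Union bound over the 32 events: Pr(max_{1 ≤ j ≤ 32} |X̄_j − μ_j| ≥ 0.146) ≤ 32·2·exp(−2nε²) = 64 exp(−2·274·0.146²).
So c = 2·274·0.146² = 11.6812.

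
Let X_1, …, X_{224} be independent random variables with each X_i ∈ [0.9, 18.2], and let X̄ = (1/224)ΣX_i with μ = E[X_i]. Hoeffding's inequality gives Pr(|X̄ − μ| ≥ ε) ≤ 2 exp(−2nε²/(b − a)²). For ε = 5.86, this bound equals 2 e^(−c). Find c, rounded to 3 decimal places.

51.402

c = 2nε²/(b − a)² = 2·224·5.86² / 17.3² = 51.4021.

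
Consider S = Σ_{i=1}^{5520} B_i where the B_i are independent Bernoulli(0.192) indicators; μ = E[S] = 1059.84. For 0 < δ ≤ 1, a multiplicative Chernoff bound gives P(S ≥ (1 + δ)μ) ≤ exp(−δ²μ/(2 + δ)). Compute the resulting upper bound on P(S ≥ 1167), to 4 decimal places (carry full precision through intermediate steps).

Write 1167 = (1 + δ)μ, so δ = 1167/1059.84 − 1 = 0.1011096…
Then the exponent is δ²μ/(2 + δ) = (1167 − μ)² / (μ·(2 + δ)) = 5.156754.
Bound = exp(−5.156754) = 0.00576.

0.0058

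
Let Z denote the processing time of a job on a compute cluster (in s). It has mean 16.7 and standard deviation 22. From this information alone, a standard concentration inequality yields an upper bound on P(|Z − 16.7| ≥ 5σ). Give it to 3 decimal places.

Mean and variance are known, so Chebyshev's inequality applies.
Chebyshev: P(|Z − μ| ≥ t) ≤ Var(Z)/t².
Var(Z) = σ² = 22² = 484.
t = 5·22 = 110.
Bound = 484 / 12100 = 0.0400.

0.040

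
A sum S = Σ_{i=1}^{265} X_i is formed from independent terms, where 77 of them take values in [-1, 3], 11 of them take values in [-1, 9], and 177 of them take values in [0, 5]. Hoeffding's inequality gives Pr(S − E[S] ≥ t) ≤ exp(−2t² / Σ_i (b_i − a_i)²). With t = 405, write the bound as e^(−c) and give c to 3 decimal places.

Σ(b_i − a_i)² = 77·4² + 11·10² + 177·5² = 6757.
c = 2t² / 6757 = 2·405² / 6757 = 48.5497.

48.550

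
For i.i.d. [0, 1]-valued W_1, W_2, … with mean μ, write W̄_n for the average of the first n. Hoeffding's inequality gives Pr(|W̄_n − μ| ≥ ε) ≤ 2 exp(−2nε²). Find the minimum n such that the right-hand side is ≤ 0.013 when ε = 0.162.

96

Require 2·exp(−2nε²) ≤ 0.013, i.e. 2nε² ≥ ln(2/0.013) = 5.035953.
So n ≥ 5.035953 / (2·0.162²) = 95.945.
The smallest integer n is 96.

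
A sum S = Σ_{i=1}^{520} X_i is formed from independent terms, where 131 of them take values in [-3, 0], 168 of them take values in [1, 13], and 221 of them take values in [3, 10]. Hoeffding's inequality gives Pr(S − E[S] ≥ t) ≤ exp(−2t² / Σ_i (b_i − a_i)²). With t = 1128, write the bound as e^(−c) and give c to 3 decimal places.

Σ(b_i − a_i)² = 131·3² + 168·12² + 221·7² = 36200.
c = 2t² / 36200 = 2·1128² / 36200 = 70.2975.

70.297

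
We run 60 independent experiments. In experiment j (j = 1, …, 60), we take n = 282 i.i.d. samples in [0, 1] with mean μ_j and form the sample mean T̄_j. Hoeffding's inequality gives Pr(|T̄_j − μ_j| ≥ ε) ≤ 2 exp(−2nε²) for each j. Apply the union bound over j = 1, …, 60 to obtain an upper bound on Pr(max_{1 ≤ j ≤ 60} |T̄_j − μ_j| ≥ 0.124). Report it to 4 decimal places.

0.0206

Per-experiment Hoeffding bound: 2·exp(−2·282·0.124²) = 2·exp(−8.67206) = 0.00034261.
Union bound over 60 events: 60·0.00034261 = 0.02056.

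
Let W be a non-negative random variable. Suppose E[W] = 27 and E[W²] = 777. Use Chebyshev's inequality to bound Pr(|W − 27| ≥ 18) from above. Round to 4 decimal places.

0.1481

Var(W) = E[W²] − (E[W])² = 777 − 729 = 48.
Chebyshev's inequality: Pr(|W − μ| ≥ t) ≤ Var(W)/t² = 48/324 = 0.1481.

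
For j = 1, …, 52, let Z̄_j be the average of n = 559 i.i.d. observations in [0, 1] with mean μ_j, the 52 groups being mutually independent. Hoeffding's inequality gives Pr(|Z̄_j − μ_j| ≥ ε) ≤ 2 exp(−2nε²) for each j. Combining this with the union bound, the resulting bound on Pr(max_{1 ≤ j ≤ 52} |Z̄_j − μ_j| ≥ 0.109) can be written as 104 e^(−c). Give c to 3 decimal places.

13.283

Union bound over the 52 events: Pr(max_{1 ≤ j ≤ 52} |Z̄_j − μ_j| ≥ 0.109) ≤ 52·2·exp(−2nε²) = 104 exp(−2·559·0.109²).
So c = 2·559·0.109² = 13.2830.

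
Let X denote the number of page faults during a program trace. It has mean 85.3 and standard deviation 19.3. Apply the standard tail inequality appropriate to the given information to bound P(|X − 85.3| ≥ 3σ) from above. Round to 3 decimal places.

0.111

Mean and variance are known, so Chebyshev's inequality applies.
Chebyshev: P(|X − μ| ≥ t) ≤ Var(X)/t².
Var(X) = σ² = 19.3² = 372.49.
t = 3·19.3 = 57.9.
Bound = 372.49 / 3352.41 = 0.1111.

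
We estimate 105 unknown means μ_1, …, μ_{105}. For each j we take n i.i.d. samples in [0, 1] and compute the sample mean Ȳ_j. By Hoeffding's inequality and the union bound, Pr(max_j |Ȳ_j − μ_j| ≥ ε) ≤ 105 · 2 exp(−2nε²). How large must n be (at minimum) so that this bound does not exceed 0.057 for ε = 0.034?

Need 2·105·exp(−2nε²) ≤ 0.057, i.e. exp(−2nε²) ≤ 0.057/210.
So 2nε² ≥ ln(210/0.057) = 8.211812.
Hence n ≥ 8.211812/(2·0.034²) = 3551.822.
The smallest integer n is 3552.

3552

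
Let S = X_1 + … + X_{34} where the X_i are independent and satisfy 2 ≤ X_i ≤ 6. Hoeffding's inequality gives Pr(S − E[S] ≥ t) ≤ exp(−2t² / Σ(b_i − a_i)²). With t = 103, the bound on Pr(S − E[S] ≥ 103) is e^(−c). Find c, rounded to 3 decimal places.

Σ(b_i − a_i)² = 34·(4)² = 544.
c = 2t²/544 = 2·103²/544 = 39.0037.

39.004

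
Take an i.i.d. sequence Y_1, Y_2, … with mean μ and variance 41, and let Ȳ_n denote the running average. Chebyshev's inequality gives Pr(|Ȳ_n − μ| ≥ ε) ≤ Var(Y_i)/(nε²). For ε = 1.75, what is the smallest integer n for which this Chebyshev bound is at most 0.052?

258

Require 41/(n·1.75²) ≤ 0.052, i.e. n ≥ 41/(0.052·1.75²) = 257.457.
The smallest integer n is 258.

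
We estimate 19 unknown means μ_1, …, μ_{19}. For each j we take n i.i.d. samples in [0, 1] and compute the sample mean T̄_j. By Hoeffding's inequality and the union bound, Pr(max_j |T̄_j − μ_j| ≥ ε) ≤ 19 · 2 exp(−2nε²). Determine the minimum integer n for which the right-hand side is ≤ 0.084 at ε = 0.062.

Need 2·19·exp(−2nε²) ≤ 0.084, i.e. exp(−2nε²) ≤ 0.084/38.
So 2nε² ≥ ln(38/0.084) = 6.114525.
Hence n ≥ 6.114525/(2·0.062²) = 795.334.
The smallest integer n is 796.

796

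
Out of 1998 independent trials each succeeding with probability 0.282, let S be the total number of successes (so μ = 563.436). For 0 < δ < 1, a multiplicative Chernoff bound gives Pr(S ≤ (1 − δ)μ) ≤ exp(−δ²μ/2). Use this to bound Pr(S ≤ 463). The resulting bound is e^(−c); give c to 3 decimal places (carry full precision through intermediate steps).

8.952

Write 463 = (1 − δ)μ, so δ = 1 − 463/563.436 = 0.1782563…
Then the exponent is δ²μ/2 = (μ − 463)²/(2μ) = 8.951673.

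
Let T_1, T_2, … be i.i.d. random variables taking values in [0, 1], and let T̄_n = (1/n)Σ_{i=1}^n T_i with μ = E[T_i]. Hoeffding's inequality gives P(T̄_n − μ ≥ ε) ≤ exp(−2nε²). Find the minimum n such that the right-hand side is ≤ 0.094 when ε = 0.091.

143

Require exp(−2nε²) ≤ 0.094, i.e. 2nε² ≥ ln(1/0.094) = 2.364460.
So n ≥ 2.364460 / (2·0.091²) = 142.764.
The smallest integer n is 143.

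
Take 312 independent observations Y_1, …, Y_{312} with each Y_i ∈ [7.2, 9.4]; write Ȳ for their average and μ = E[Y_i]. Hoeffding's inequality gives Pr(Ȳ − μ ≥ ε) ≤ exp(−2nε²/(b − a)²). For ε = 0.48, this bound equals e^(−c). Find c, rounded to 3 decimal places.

c = 2nε²/(b − a)² = 2·312·0.48² / 2.2² = 29.7045.

29.704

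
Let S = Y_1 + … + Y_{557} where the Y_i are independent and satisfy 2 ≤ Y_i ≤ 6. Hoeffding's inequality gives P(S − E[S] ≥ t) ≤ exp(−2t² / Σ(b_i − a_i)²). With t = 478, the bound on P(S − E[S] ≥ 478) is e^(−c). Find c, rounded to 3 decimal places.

Σ(b_i − a_i)² = 557·(4)² = 8912.
c = 2t²/8912 = 2·478²/8912 = 51.2756.

51.276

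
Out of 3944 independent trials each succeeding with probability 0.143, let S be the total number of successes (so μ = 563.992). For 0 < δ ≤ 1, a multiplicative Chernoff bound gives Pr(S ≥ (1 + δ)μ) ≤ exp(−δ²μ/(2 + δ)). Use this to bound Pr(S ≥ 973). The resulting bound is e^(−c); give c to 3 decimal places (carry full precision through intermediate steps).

Write 973 = (1 + δ)μ, so δ = 973/563.992 − 1 = 0.7252018…
Then the exponent is δ²μ/(2 + δ) = (973 − μ)² / (μ·(2 + δ)) = 108.840868.

108.841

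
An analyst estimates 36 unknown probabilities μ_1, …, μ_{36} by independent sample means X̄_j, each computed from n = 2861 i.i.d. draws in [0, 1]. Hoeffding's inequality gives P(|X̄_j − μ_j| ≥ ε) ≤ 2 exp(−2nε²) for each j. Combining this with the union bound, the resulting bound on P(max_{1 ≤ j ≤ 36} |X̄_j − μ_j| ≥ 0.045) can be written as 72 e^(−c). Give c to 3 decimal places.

11.587

Union bound over the 36 events: P(max_{1 ≤ j ≤ 36} |X̄_j − μ_j| ≥ 0.045) ≤ 36·2·exp(−2nε²) = 72 exp(−2·2861·0.045²).
So c = 2·2861·0.045² = 11.5870.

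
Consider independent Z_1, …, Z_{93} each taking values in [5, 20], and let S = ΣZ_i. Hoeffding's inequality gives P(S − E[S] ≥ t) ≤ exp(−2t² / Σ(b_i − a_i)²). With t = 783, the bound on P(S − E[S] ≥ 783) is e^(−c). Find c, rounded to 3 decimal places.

58.599

Σ(b_i − a_i)² = 93·(15)² = 20925.
c = 2t²/20925 = 2·783²/20925 = 58.5987.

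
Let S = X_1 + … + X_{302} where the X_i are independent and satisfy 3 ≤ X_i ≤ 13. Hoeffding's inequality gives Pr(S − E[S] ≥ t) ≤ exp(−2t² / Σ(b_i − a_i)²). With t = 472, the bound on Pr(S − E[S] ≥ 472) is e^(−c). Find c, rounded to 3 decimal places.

14.754

Σ(b_i − a_i)² = 302·(10)² = 30200.
c = 2t²/30200 = 2·472²/30200 = 14.7539.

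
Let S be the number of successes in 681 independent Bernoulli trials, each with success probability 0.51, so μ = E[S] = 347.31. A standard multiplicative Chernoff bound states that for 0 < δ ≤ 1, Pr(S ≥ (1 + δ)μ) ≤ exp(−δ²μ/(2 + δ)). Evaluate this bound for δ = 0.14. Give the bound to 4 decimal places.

0.0415

Exponent = δ²μ/(2 + δ) = 0.14²·347.31/2.14 = 3.1810.
Bound = exp(−3.1810) = 0.04155.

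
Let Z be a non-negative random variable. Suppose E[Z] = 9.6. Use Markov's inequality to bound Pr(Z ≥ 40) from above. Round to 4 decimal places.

Markov's inequality: for a non-negative random variable, Pr(Z ≥ a) ≤ E[Z]/a.
Here E[Z] = 9.6 and a = 40, so the bound is 9.6/40 = 0.2400.

0.2400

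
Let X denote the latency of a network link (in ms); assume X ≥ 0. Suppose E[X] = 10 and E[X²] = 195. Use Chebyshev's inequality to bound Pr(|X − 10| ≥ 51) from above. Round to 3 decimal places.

Var(X) = E[X²] − (E[X])² = 195 − 100 = 95.
Chebyshev's inequality: Pr(|X − μ| ≥ t) ≤ Var(X)/t² = 95/2601 = 0.0365.

0.037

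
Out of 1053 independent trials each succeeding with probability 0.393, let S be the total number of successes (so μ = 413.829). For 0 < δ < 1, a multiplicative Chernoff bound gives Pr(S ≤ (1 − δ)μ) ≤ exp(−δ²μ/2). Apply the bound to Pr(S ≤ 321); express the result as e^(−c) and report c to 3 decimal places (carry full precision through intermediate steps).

Write 321 = (1 − δ)μ, so δ = 1 − 321/413.829 = 0.2243173…
Then the exponent is δ²μ/2 = (μ − 321)²/(2μ) = 10.411575.

10.412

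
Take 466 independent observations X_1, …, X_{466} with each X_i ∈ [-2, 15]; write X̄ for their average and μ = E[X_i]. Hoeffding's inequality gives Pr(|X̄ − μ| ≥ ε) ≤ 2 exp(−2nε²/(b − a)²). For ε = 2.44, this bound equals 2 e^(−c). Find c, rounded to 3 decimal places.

19.200

c = 2nε²/(b − a)² = 2·466·2.44² / 17² = 19.1998.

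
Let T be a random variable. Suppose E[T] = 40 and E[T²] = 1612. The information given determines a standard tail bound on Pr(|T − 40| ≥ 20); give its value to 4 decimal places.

0.0300

The first two moments determine the variance, so Chebyshev's inequality is the sharpest standard bound available.
Var(T) = E[T²] − (E[T])² = 1612 − 1600 = 12.
Chebyshev's inequality: Pr(|T − μ| ≥ t) ≤ Var(T)/t² = 12/400 = 0.0300.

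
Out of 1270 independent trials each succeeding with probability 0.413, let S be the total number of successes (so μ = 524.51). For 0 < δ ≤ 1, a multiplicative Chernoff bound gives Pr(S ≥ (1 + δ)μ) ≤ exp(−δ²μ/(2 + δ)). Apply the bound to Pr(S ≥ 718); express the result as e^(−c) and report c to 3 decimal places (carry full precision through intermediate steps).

30.131

Write 718 = (1 + δ)μ, so δ = 718/524.51 − 1 = 0.3688967…
Then the exponent is δ²μ/(2 + δ) = (718 − μ)² / (μ·(2 + δ)) = 30.131251.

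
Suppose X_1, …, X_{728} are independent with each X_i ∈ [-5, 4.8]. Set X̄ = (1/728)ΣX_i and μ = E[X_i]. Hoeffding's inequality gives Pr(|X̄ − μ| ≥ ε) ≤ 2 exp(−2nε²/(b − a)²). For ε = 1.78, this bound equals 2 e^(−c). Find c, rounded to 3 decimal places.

48.034

c = 2nε²/(b − a)² = 2·728·1.78² / 9.8² = 48.0341.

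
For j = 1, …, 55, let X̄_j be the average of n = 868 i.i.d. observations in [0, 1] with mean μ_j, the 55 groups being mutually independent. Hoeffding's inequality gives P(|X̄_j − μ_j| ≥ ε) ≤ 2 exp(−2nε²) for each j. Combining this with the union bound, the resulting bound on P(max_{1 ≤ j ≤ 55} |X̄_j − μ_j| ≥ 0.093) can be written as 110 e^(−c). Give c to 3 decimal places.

Union bound over the 55 events: P(max_{1 ≤ j ≤ 55} |X̄_j − μ_j| ≥ 0.093) ≤ 55·2·exp(−2nε²) = 110 exp(−2·868·0.093²).
So c = 2·868·0.093² = 15.0147.

15.015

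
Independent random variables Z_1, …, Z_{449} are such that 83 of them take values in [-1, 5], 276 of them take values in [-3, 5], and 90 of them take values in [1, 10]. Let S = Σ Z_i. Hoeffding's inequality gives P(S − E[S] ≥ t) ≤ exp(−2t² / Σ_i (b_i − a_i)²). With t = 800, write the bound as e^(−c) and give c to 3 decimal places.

Σ(b_i − a_i)² = 83·6² + 276·8² + 90·9² = 27942.
c = 2t² / 27942 = 2·800² / 27942 = 45.8092.

45.809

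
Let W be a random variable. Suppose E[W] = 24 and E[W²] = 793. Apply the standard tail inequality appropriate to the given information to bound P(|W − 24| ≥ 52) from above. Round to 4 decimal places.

The first two moments determine the variance, so Chebyshev's inequality is the sharpest standard bound available.
Var(W) = E[W²] − (E[W])² = 793 − 576 = 217.
Chebyshev's inequality: P(|W − μ| ≥ t) ≤ Var(W)/t² = 217/2704 = 0.0803.

0.0803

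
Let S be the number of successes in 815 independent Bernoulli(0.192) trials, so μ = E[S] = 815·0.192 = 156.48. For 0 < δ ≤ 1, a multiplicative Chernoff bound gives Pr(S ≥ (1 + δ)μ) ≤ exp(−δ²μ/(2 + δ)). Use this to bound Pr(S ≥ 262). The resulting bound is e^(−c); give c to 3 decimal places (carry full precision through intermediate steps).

Write 262 = (1 + δ)μ, so δ = 262/156.48 − 1 = 0.6743354…
Then the exponent is δ²μ/(2 + δ) = (262 − μ)² / (μ·(2 + δ)) = 26.606936.

26.607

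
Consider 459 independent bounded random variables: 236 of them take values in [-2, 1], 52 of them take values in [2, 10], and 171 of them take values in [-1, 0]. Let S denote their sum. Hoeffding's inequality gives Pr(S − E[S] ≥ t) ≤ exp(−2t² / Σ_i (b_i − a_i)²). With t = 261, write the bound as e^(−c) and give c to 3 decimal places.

Σ(b_i − a_i)² = 236·3² + 52·8² + 171·1² = 5623.
c = 2t² / 5623 = 2·261² / 5623 = 24.2294.

24.229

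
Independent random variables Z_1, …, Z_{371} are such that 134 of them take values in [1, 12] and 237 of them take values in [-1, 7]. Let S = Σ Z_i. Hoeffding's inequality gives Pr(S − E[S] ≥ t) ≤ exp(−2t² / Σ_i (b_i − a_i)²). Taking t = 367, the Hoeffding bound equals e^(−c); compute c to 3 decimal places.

8.584

Σ(b_i − a_i)² = 134·11² + 237·8² = 31382.
c = 2t² / 31382 = 2·367² / 31382 = 8.5838.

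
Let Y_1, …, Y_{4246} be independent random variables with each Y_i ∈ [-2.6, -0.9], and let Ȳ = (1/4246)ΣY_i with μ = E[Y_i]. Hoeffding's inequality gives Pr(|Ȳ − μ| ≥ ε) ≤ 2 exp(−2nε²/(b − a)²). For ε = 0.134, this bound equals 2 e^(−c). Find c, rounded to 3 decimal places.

52.762

c = 2nε²/(b − a)² = 2·4246·0.134² / 1.7² = 52.7621.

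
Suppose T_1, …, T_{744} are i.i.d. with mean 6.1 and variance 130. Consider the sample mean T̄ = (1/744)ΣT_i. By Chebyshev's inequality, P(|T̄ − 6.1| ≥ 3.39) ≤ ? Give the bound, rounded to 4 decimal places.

0.0152

Var(T̄) = Var(T_i)/n = 130/744 = 0.17473.
Chebyshev: P(|T̄ − 6.1| ≥ 3.39) ≤ Var(T̄)/(3.39)² = 130/(744·3.39²) = 0.0152.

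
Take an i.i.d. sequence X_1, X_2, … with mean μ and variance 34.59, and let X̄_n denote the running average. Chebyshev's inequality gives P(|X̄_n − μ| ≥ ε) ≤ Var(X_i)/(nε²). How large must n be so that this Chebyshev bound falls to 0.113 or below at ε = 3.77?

Require 34.59/(n·3.77²) ≤ 0.113, i.e. n ≥ 34.59/(0.113·3.77²) = 21.537.
The smallest integer n is 22.

22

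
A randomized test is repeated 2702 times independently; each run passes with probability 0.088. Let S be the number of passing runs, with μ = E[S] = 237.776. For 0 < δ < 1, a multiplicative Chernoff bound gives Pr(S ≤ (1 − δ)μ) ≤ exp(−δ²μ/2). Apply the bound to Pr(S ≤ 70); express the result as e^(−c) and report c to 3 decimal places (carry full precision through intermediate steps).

Write 70 = (1 − δ)μ, so δ = 1 − 70/237.776 = 0.7056053…
Then the exponent is δ²μ/2 = (μ − 70)²/(2μ) = 59.191815.

59.192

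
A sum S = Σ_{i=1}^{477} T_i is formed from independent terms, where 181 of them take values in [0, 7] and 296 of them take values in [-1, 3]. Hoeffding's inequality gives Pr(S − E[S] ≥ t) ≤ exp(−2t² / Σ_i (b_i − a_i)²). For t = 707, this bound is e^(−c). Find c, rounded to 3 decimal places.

Σ(b_i − a_i)² = 181·7² + 296·4² = 13605.
c = 2t² / 13605 = 2·707² / 13605 = 73.4802.

73.480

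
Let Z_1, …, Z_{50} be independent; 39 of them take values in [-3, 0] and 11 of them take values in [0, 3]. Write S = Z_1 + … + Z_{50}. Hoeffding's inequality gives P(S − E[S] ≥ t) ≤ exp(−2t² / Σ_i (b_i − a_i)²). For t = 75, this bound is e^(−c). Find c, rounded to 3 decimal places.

Σ(b_i − a_i)² = 39·3² + 11·3² = 450.
c = 2t² / 450 = 2·75² / 450 = 25.0000.

25.000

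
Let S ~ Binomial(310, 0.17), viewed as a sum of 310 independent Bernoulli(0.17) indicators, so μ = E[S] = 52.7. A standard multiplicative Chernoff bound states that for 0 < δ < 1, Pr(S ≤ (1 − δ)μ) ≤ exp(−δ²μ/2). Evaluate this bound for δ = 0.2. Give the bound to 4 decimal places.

Exponent = δ²μ/2 = 0.2²·52.7/2 = 1.0540.
Bound = exp(−1.0540) = 0.34854.

0.3485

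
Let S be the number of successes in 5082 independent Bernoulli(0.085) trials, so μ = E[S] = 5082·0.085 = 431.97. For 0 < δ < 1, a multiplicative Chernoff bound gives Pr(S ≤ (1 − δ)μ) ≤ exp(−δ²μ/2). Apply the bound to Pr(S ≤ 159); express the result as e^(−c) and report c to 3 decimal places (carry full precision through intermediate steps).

86.247

Write 159 = (1 − δ)μ, so δ = 1 − 159/431.97 = 0.6319189…
Then the exponent is δ²μ/2 = (μ − 159)²/(2μ) = 86.247449.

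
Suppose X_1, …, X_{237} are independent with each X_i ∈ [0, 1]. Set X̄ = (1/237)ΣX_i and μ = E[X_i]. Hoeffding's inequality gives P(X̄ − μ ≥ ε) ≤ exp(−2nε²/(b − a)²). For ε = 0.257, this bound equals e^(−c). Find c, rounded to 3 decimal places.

c = 2nε²/(b − a)² = 2·237·0.257² / 1² = 31.3072.

31.307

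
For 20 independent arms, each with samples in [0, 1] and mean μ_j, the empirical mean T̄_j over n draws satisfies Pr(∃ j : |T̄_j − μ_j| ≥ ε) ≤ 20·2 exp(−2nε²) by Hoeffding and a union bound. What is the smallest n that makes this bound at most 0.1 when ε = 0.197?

78

Need 2·20·exp(−2nε²) ≤ 0.1, i.e. exp(−2nε²) ≤ 0.1/40.
So 2nε² ≥ ln(40/0.1) = 5.991465.
Hence n ≥ 5.991465/(2·0.197²) = 77.192.
The smallest integer n is 78.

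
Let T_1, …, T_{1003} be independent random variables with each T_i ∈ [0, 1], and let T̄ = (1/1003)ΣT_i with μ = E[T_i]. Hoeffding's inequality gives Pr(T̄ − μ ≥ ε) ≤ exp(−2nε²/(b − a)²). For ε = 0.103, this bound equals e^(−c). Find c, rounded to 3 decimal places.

21.282

c = 2nε²/(b − a)² = 2·1003·0.103² / 1² = 21.2817.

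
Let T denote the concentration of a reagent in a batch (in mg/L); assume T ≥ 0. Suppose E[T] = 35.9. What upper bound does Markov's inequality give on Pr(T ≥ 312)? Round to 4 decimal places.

0.1151

Markov's inequality: for a non-negative random variable, Pr(T ≥ a) ≤ E[T]/a.
Here E[T] = 35.9 and a = 312, so the bound is 35.9/312 = 0.1151.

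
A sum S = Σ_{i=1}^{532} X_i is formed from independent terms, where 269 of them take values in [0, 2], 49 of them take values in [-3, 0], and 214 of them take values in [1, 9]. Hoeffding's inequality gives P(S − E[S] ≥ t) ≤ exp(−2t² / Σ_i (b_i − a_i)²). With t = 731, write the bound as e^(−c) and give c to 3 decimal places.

70.251

Σ(b_i − a_i)² = 269·2² + 49·3² + 214·8² = 15213.
c = 2t² / 15213 = 2·731² / 15213 = 70.2506.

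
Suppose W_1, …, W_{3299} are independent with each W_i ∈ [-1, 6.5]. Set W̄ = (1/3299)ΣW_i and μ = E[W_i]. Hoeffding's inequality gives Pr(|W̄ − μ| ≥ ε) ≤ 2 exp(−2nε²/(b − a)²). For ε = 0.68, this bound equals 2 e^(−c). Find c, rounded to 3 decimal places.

c = 2nε²/(b − a)² = 2·3299·0.68² / 7.5² = 54.2385.

54.238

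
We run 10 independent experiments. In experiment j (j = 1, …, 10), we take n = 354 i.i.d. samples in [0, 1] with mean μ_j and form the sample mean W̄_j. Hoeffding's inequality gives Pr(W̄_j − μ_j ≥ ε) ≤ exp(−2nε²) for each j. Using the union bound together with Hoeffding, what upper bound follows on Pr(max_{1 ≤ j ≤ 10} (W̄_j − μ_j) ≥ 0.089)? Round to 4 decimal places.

Per-experiment Hoeffding bound: exp(−2·354·0.089²) = exp(−5.60807) = 0.0036681.
Union bound over 10 events: 10·0.0036681 = 0.03668.

0.0367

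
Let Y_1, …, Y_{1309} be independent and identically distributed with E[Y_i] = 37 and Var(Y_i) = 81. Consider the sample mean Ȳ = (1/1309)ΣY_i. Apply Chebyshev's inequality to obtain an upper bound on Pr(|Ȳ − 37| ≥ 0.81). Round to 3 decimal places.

0.094

Var(Ȳ) = Var(Y_i)/n = 81/1309 = 0.061879.
Chebyshev: Pr(|Ȳ − 37| ≥ 0.81) ≤ Var(Ȳ)/(0.81)² = 81/(1309·0.81²) = 0.0943.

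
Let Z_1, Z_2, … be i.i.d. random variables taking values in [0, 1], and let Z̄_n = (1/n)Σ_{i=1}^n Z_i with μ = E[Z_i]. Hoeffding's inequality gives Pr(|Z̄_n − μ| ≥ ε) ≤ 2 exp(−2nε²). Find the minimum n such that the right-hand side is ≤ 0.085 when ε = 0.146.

75

Require 2·exp(−2nε²) ≤ 0.085, i.e. 2nε² ≥ ln(2/0.085) = 3.158251.
So n ≥ 3.158251 / (2·0.146²) = 74.082.
The smallest integer n is 75.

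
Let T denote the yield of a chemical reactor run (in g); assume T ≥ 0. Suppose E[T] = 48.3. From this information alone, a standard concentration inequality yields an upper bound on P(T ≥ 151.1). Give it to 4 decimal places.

Only the mean of a non-negative variable is known, so Markov's inequality is the applicable tail bound.
Markov's inequality: for a non-negative random variable, P(T ≥ a) ≤ E[T]/a.
Here E[T] = 48.3 and a = 151.1, so the bound is 48.3/151.1 = 0.3197.

0.3197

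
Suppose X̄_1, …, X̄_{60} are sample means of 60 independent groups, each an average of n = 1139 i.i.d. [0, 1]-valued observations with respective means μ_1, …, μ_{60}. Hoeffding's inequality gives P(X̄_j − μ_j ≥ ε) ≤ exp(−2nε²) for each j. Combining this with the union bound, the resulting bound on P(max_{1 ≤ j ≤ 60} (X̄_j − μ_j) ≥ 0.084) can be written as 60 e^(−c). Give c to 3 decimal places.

Union bound over the 60 events: P(max_{1 ≤ j ≤ 60} (X̄_j − μ_j) ≥ 0.084) ≤ 60·exp(−2nε²) = 60 exp(−2·1139·0.084²).
So c = 2·1139·0.084² = 16.0736.

16.074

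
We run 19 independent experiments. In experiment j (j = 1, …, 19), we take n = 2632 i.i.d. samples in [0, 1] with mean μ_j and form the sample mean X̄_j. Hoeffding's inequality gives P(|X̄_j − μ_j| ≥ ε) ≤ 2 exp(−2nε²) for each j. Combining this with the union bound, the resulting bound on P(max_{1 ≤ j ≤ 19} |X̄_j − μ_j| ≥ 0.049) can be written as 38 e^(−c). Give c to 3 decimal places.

Union bound over the 19 events: P(max_{1 ≤ j ≤ 19} |X̄_j − μ_j| ≥ 0.049) ≤ 19·2·exp(−2nε²) = 38 exp(−2·2632·0.049²).
So c = 2·2632·0.049² = 12.6389.

12.639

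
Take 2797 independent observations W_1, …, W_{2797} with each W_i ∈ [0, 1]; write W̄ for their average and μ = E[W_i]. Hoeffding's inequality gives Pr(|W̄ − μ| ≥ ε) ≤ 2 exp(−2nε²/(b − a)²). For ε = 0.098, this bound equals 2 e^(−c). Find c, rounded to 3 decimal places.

c = 2nε²/(b − a)² = 2·2797·0.098² / 1² = 53.7248.

53.725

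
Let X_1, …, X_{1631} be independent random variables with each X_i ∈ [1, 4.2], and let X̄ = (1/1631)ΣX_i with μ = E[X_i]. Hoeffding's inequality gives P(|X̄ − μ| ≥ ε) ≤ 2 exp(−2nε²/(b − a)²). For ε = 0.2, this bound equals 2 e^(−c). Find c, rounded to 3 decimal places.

c = 2nε²/(b − a)² = 2·1631·0.2² / 3.2² = 12.7422.

12.742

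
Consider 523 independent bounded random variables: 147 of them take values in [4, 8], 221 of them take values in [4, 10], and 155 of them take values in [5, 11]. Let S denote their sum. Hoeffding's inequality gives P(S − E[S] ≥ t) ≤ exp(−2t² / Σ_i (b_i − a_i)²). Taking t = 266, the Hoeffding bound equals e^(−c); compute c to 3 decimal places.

8.907

Σ(b_i − a_i)² = 147·4² + 221·6² + 155·6² = 15888.
c = 2t² / 15888 = 2·266² / 15888 = 8.9068.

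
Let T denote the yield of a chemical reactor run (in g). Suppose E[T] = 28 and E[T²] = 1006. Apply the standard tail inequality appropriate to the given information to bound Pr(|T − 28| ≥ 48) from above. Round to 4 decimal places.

0.0964

The first two moments determine the variance, so Chebyshev's inequality is the sharpest standard bound available.
Var(T) = E[T²] − (E[T])² = 1006 − 784 = 222.
Chebyshev's inequality: Pr(|T − μ| ≥ t) ≤ Var(T)/t² = 222/2304 = 0.0964.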